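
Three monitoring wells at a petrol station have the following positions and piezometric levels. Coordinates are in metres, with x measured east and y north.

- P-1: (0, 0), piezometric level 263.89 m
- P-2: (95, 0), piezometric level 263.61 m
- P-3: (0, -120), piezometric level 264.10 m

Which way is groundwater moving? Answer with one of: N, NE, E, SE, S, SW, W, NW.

NE

∂h/∂x = (263.61 − 263.89) / (95 − 0) = -0.002947
∂h/∂y = (264.10 − 263.89) / (-120 − 0) = -0.001750
Flow = −∇h = (+0.002947 east, +0.001750 north), which points northeast.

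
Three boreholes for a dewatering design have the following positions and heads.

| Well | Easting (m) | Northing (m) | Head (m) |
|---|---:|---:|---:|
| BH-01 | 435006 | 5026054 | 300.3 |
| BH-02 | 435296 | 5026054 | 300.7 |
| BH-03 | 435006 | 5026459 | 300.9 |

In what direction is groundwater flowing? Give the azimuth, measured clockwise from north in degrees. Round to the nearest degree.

∂h/∂x = (300.7 − 300.3) / (435296 − 435006) = +0.001379
∂h/∂y = (300.9 − 300.3) / (5026459 − 5026054) = +0.001481
Flow direction (−∇h) has components (-0.001379 E, -0.001481 N).
Azimuth = atan2(E, N) = atan2(-0.001379, -0.001481) = 223.0° ≈ 223°.

223°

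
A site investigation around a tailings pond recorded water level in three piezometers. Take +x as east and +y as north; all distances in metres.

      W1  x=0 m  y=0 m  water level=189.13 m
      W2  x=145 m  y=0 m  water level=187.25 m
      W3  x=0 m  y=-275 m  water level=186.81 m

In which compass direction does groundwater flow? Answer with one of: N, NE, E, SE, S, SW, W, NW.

∂h/∂x = (187.25 − 189.13) / (145 − 0) = -0.01297
∂h/∂y = (186.81 − 189.13) / (-275 − 0) = +0.008436
Flow = −∇h = (+0.01297 east, -0.008436 north), which points southeast.

SE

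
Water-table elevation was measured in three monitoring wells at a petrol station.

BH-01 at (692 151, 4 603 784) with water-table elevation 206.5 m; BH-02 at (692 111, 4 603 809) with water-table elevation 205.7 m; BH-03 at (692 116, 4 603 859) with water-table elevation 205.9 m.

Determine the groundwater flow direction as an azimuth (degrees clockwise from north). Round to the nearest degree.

265°

With h = a·x + b·y + c and BH-01 as origin, the differences give:
  (-40)·a + 25·b = -0.8
  (-35)·a + 75·b = -0.6
Eliminate b (×75 and ×25, subtract): -2125·a = -45.00 → a = ∂h/∂x = +0.02118
Back-substitute: b = ∂h/∂y = +0.001882.
Flow direction (−∇h) has components (-0.02118 E, -0.001882 N).
Azimuth = atan2(E, N) = atan2(-0.02118, -0.001882) = 264.9° ≈ 265°.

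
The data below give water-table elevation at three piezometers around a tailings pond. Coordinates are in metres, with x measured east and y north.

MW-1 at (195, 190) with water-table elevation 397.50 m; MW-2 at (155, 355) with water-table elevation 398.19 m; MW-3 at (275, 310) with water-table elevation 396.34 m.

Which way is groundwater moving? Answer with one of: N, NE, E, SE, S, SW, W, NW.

E

Differences from MW-1: to MW-2 (Δx, Δy, Δh) = (-40, 165, +0.69); to MW-3 = (80, 120, -1.16).
Solve a·Δx + b·Δy = Δh: det = (-40)·120 − 80·165 = -18000.
∂h/∂x = [(+0.69)·120 − (-1.16)·165] / -18000 = -0.01523
∂h/∂y = [(-40)·(-1.16) − 80·(+0.69)] / -18000 = +0.0004889
Flow = −∇h = (+0.01523 east, -0.0004889 north), which points east.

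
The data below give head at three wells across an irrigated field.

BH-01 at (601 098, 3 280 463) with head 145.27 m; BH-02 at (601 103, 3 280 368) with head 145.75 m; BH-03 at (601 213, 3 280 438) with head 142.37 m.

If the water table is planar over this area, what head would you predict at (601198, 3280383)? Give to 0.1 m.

With h = a·x + b·y + c and BH-01 as origin, the differences give:
  5·a + (-95)·b = +0.48
  115·a + (-25)·b = -2.90
Eliminate b (×(-25) and ×(-95), subtract): 10800·a = -287.500 → a = ∂h/∂x = -0.02662
Back-substitute: b = ∂h/∂y = -0.006454.
h(601198, 3280383) = 145.27 + (-0.02662)·(100) + (-0.006454)·(-80) = 145.27 -2.662 +0.516 = 143.124 m.

143.1 m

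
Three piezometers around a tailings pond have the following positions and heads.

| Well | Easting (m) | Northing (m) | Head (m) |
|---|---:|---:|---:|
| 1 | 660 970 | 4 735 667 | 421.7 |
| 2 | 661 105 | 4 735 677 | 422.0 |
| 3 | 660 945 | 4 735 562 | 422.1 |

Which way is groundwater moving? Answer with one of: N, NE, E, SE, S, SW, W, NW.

NW

Differences from 1: to 2 (Δx, Δy, Δh) = (135, 10, +0.3); to 3 = (-25, -105, +0.4).
Solve a·Δx + b·Δy = Δh: det = 135·(-105) − (-25)·10 = -13925.
∂h/∂x = [(+0.3)·(-105) − (+0.4)·10] / -13925 = +0.002549
∂h/∂y = [135·(+0.4) − (-25)·(+0.3)] / -13925 = -0.004417
Flow = −∇h = (-0.002549 east, +0.004417 north), which points northwest.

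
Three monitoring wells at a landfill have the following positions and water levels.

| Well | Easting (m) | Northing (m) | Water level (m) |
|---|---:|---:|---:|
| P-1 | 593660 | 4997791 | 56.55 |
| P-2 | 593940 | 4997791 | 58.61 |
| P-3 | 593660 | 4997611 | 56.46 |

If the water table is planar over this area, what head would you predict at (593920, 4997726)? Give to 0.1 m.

∂h/∂x = (58.61 − 56.55) / (593940 − 593660) = +0.007357
∂h/∂y = (56.46 − 56.55) / (4997611 − 4997791) = +0.0005000
h(593920, 4997726) = 56.55 + (+0.007357)·(260) + (+0.0005000)·(-65) = 56.55 +1.913 -0.032 = 58.430 m.

58.4 m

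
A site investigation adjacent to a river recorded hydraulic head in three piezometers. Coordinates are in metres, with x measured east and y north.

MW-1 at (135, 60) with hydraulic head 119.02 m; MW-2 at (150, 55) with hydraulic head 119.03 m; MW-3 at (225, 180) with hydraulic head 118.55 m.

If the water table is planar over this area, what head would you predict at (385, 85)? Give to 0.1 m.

118.8 m

Differences from MW-1: to MW-2 (Δx, Δy, Δh) = (15, -5, +0.01); to MW-3 = (90, 120, -0.47).
Solve a·Δx + b·Δy = Δh: det = 15·120 − 90·(-5) = 2250.
∂h/∂x = [(+0.01)·120 − (-0.47)·(-5)] / 2250 = -0.0005111
∂h/∂y = [15·(-0.47) − 90·(+0.01)] / 2250 = -0.003533
h(385, 85) = 119.02 + (-0.0005111)·(250) + (-0.003533)·(25) = 119.02 -0.128 -0.088 = 118.804 m.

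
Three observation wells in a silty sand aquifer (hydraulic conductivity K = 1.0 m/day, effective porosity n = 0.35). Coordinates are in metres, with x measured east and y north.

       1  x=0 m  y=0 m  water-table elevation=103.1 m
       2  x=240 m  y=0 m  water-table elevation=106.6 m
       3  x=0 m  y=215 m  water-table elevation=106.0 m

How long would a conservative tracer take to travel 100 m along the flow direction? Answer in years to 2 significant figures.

∂h/∂x = (106.6 − 103.1) / (240 − 0) = +0.01458
∂h/∂y = (106.0 − 103.1) / (215 − 0) = +0.01349
|∇h| = √(0.01458² + 0.01349²) = 0.01986
Seepage velocity v = K·i/n = 1.0 × 0.01986 / 0.35 = 0.05674 m/day.
t = 100 / 0.05674 = 1762 days = 4.82 years.

4.8 years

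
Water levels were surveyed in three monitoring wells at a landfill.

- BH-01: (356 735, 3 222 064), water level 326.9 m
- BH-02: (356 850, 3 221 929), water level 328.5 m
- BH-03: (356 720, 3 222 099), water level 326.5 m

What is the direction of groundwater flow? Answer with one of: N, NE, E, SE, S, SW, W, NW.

N

Differences from BH-01: to BH-02 (Δx, Δy, Δh) = (115, -135, +1.6); to BH-03 = (-15, 35, -0.4).
Determinant of the coordinate differences = 115·35 − (-15)·(-135) = 2000.
∂h/∂x = [(+1.6)·35 − (-0.4)·(-135)] / 2000 = +0.001000
∂h/∂y = [115·(-0.4) − (-15)·(+1.6)] / 2000 = -0.01100
Flow = −∇h = (-0.001000 east, +0.01100 north), which points north.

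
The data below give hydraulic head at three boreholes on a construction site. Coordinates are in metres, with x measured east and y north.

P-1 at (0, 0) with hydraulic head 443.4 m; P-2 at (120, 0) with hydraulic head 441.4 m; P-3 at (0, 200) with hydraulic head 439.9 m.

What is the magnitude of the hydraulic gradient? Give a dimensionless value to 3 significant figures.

0.0242

∂h/∂x = (441.4 − 443.4) / (120 − 0) = -0.01667
∂h/∂y = (439.9 − 443.4) / (200 − 0) = -0.01750
|∇h| = √(-0.01667² + -0.01750²) = 0.02417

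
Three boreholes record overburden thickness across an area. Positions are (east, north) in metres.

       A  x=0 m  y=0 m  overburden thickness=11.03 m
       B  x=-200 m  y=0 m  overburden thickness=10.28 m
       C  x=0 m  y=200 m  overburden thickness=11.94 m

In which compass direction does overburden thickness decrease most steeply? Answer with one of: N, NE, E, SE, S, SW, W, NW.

∂d/∂x = (10.28 − 11.03) / (-200 − 0) = +0.003750
∂d/∂y = (11.94 − 11.03) / (200 − 0) = +0.004550
Steepest decrease is along −∇f = (-0.003750 E, -0.004550 N) → southwest.

SW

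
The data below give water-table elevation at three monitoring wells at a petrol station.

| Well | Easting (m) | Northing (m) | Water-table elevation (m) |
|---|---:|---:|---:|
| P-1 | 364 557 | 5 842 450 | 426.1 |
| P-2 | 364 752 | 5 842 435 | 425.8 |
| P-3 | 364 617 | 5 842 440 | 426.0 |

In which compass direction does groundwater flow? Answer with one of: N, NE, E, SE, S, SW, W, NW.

SE

Differences from P-1: to P-2 (Δx, Δy, Δh) = (195, -15, -0.3); to P-3 = (60, -10, -0.1).
Solve a·Δx + b·Δy = Δh: det = 195·(-10) − 60·(-15) = -1050.
∂h/∂x = [(-0.3)·(-10) − (-0.1)·(-15)] / -1050 = -0.001429
∂h/∂y = [195·(-0.1) − 60·(-0.3)] / -1050 = +0.001429
Flow = −∇h = (+0.001429 east, -0.001429 north), which points southeast.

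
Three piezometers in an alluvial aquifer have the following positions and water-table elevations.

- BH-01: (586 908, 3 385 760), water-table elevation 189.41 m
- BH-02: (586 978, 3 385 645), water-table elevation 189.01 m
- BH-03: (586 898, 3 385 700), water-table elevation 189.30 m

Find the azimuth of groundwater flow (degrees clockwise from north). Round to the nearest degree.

136°

With h = a·x + b·y + c and BH-01 as origin, the differences give:
  70·a + (-115)·b = -0.40
  (-10)·a + (-60)·b = -0.11
Eliminate b (×(-60) and ×(-115), subtract): -5350·a = 11.350 → a = ∂h/∂x = -0.002121
Back-substitute: b = ∂h/∂y = +0.002187.
Flow direction (−∇h) has components (+0.002121 E, -0.002187 N).
Azimuth = atan2(E, N) = atan2(+0.002121, -0.002187) = 135.9° ≈ 136°.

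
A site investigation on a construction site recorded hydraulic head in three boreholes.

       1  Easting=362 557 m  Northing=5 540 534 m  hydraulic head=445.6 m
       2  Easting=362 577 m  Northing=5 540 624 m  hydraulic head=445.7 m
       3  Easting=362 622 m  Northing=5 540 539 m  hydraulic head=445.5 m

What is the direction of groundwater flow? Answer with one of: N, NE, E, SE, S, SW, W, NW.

With h = a·x + b·y + c and 1 as origin, the differences give:
  20·a + 90·b = +0.1
  65·a + 5·b = -0.1
Eliminate b (×5 and ×90, subtract): -5750·a = 9.50 → a = ∂h/∂x = -0.001652
Back-substitute: b = ∂h/∂y = +0.001478.
Flow = −∇h = (+0.001652 east, -0.001478 north), which points southeast.

SE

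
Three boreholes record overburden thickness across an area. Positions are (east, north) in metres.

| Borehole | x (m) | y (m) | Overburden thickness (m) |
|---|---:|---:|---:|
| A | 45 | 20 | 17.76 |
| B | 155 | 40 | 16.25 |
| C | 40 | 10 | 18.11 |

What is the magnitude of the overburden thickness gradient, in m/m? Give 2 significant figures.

Differences from A: to B (Δx, Δy, Δh) = (110, 20, -1.51); to C = (-5, -10, +0.35).
Solve a·Δx + b·Δy = Δd: det = 110·(-10) − (-5)·20 = -1000.
∂d/∂x = [(-1.51)·(-10) − (+0.35)·20] / -1000 = -0.008100
∂d/∂y = [110·(+0.35) − (-5)·(-1.51)] / -1000 = -0.03095
|∇f| = √(-0.008100² + -0.03095²) = 0.03199 m/m

0.032 m/m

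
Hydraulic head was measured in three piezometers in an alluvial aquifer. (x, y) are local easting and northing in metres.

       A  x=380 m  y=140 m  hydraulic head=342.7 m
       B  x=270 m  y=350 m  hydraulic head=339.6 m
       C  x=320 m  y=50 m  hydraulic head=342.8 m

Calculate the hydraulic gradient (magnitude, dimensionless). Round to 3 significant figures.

0.0144

With h = a·x + b·y + c and A as origin, the differences give:
  (-110)·a + 210·b = -3.1
  (-60)·a + (-90)·b = +0.1
Eliminate b (×(-90) and ×210, subtract): 22500·a = 258.00 → a = ∂h/∂x = +0.01147
Back-substitute: b = ∂h/∂y = -0.008756.
|∇h| = √(0.01147² + -0.008756²) = 0.01443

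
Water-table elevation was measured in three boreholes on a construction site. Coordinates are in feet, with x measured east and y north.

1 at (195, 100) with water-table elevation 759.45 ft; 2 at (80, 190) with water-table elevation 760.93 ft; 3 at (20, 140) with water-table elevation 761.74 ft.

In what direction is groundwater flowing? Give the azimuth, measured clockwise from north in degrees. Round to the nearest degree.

088°

Taking 1 as reference: 2−1 = (-115, 90, +1.48); 3−1 = (-175, 40, +2.29).
Determinant of the coordinate differences = (-115)·40 − (-175)·90 = 11150.
∂h/∂x = [(+1.48)·40 − (+2.29)·90] / 11150 = -0.01317
∂h/∂y = [(-115)·(+2.29) − (-175)·(+1.48)] / 11150 = -0.0003901
Flow direction (−∇h) has components (+0.01317 E, +0.0003901 N).
Azimuth = atan2(E, N) = atan2(+0.01317, +0.0003901) = 88.3° ≈ 088°.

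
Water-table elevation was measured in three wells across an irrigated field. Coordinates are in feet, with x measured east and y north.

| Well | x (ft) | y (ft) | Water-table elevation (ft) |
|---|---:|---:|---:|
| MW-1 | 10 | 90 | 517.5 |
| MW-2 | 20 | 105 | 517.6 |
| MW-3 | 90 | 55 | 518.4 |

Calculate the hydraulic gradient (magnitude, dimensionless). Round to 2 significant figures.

Taking MW-1 as reference: MW-2−MW-1 = (10, 15, +0.1); MW-3−MW-1 = (80, -35, +0.9).
Determinant of the coordinate differences = 10·(-35) − 80·15 = -1550.
∂h/∂x = [(+0.1)·(-35) − (+0.9)·15] / -1550 = +0.01097
∂h/∂y = [10·(+0.9) − 80·(+0.1)] / -1550 = -0.0006452
|∇h| = √(0.01097² + -0.0006452²) = 0.01099

0.011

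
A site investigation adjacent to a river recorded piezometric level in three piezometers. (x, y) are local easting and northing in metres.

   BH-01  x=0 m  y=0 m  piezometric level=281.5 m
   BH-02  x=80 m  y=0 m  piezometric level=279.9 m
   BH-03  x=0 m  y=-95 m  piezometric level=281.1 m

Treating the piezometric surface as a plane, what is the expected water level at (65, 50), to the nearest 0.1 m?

280.4 m

∂h/∂x = (279.9 − 281.5) / (80 − 0) = -0.02000
∂h/∂y = (281.1 − 281.5) / (-95 − 0) = +0.004211
h(65, 50) = 281.5 + (-0.02000)·(65) + (+0.004211)·(50) = 281.5 -1.300 +0.211 = 280.411 m.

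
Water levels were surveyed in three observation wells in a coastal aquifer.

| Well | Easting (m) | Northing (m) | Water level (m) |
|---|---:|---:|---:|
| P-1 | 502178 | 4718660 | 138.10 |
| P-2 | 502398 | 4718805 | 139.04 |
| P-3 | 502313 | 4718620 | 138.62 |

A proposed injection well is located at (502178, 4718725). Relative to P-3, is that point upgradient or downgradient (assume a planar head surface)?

downgradient

With h = a·x + b·y + c and P-1 as origin, the differences give:
  220·a + 145·b = +0.94
  135·a + (-40)·b = +0.52
Eliminate b (×(-40) and ×145, subtract): -28375·a = -113.000 → a = ∂h/∂x = +0.003982
Back-substitute: b = ∂h/∂y = +0.0004405.
Head at (502178, 4718725) = 138.10 + (+0.003982)·(0) + (+0.0004405)·(65) = 138.13 m.
That is lower than the 138.62 m at P-3, so the point is downgradient.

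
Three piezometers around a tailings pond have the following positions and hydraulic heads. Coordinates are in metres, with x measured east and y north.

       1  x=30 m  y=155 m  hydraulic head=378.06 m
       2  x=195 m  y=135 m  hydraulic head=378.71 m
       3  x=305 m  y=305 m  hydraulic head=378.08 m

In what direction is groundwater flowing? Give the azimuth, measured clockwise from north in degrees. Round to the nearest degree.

Differences from 1: to 2 (Δx, Δy, Δh) = (165, -20, +0.65); to 3 = (275, 150, +0.02).
Determinant of the coordinate differences = 165·150 − 275·(-20) = 30250.
∂h/∂x = [(+0.65)·150 − (+0.02)·(-20)] / 30250 = +0.003236
∂h/∂y = [165·(+0.02) − 275·(+0.65)] / 30250 = -0.005800
Flow direction (−∇h) has components (-0.003236 E, +0.005800 N).
Azimuth = atan2(E, N) = atan2(-0.003236, +0.005800) = 330.8° ≈ 331°.

331°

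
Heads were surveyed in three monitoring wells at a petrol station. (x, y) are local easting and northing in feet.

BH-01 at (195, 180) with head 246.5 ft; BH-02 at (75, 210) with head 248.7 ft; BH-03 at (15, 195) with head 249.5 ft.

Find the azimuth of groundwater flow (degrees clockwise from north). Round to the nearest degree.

122°

With h = a·x + b·y + c and BH-01 as origin, the differences give:
  (-120)·a + 30·b = +2.2
  (-180)·a + 15·b = +3.0
Eliminate b (×15 and ×30, subtract): 3600·a = -57.00 → a = ∂h/∂x = -0.01583
Back-substitute: b = ∂h/∂y = +0.010000.
Flow direction (−∇h) has components (+0.01583 E, -0.010000 N).
Azimuth = atan2(E, N) = atan2(+0.01583, -0.010000) = 122.3° ≈ 122°.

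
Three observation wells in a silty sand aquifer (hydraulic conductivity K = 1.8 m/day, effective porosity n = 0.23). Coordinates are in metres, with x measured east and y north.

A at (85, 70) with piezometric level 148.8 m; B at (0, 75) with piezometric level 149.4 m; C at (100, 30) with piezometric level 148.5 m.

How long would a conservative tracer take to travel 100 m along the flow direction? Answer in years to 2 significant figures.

Differences from A: to B (Δx, Δy, Δh) = (-85, 5, +0.6); to C = (15, -40, -0.3).
Determinant of the coordinate differences = (-85)·(-40) − 15·5 = 3325.
∂h/∂x = [(+0.6)·(-40) − (-0.3)·5] / 3325 = -0.006767
∂h/∂y = [(-85)·(-0.3) − 15·(+0.6)] / 3325 = +0.004962
|∇h| = √(-0.006767² + 0.004962²) = 0.008391
Seepage velocity v = K·i/n = 1.8 × 0.008391 / 0.23 = 0.06567 m/day.
t = 100 / 0.06567 = 1523 days = 4.17 years.

4.2 years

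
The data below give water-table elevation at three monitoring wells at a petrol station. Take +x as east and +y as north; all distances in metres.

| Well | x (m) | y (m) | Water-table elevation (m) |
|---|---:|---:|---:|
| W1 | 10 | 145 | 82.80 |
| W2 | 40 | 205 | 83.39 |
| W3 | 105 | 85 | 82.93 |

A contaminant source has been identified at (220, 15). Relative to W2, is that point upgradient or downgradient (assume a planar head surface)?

With h = a·x + b·y + c and W1 as origin, the differences give:
  30·a + 60·b = +0.59
  95·a + (-60)·b = +0.13
Eliminate b (×(-60) and ×60, subtract): -7500·a = -43.200 → a = ∂h/∂x = +0.005760
Back-substitute: b = ∂h/∂y = +0.006953.
Head at (220, 15) = 82.80 + (+0.005760)·(210) + (+0.006953)·(-130) = 83.11 m.
That is lower than the 83.39 m at W2, so the point is downgradient.

downgradient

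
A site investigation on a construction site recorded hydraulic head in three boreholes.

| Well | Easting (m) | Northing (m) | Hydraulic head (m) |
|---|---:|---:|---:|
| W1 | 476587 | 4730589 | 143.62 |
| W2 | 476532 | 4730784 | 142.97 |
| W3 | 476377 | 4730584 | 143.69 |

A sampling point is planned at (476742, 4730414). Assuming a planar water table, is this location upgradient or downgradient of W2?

With h = a·x + b·y + c and W1 as origin, the differences give:
  (-55)·a + 195·b = -0.65
  (-210)·a + (-5)·b = +0.07
Eliminate b (×(-5) and ×195, subtract): 41225·a = -10.400 → a = ∂h/∂x = -0.0002523
Back-substitute: b = ∂h/∂y = -0.003404.
Head at (476742, 4730414) = 143.62 + (-0.0002523)·(155) + (-0.003404)·(-175) = 144.18 m.
That is higher than the 142.97 m at W2, so the point is upgradient.

upgradient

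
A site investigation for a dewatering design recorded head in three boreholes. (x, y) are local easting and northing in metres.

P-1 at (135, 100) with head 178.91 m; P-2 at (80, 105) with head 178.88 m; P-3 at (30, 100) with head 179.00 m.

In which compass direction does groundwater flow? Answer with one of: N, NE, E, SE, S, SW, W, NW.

Three-point gradient (reference P-1): Δ to P-2 = (-55, 5, -0.03), Δ to P-3 = (-105, 0, +0.09).
∂h/∂x = -0.0008571, ∂h/∂y = -0.01543 (det = 525).
Flow = −∇h = (+0.0008571 east, +0.01543 north), which points north.

N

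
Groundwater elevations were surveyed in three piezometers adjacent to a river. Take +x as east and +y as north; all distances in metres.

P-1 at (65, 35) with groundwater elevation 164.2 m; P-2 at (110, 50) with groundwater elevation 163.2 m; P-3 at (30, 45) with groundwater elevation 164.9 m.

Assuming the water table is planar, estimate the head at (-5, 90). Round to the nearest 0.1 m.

Differences from P-1: to P-2 (Δx, Δy, Δh) = (45, 15, -1.0); to P-3 = (-35, 10, +0.7).
Solve a·Δx + b·Δy = Δh: det = 45·10 − (-35)·15 = 975.
∂h/∂x = [(-1.0)·10 − (+0.7)·15] / 975 = -0.02103
∂h/∂y = [45·(+0.7) − (-35)·(-1.0)] / 975 = -0.003590
h(-5, 90) = 164.2 + (-0.02103)·(-70) + (-0.003590)·(55) = 164.2 +1.472 -0.197 = 165.474 m.

165.5 m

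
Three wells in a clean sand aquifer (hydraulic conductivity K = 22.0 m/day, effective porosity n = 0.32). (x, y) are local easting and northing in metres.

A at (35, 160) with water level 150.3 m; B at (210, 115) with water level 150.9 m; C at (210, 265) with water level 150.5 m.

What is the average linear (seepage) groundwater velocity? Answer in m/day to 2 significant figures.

Differences from A: to B (Δx, Δy, Δh) = (175, -45, +0.6); to C = (175, 105, +0.2).
Solve a·Δx + b·Δy = Δh: det = 175·105 − 175·(-45) = 26250.
∂h/∂x = [(+0.6)·105 − (+0.2)·(-45)] / 26250 = +0.002743
∂h/∂y = [175·(+0.2) − 175·(+0.6)] / 26250 = -0.002667
|∇h| = √(0.002743² + -0.002667²) = 0.003826
Seepage velocity v = K·i/n = 22.0 × 0.003826 / 0.32 = 0.263 m/day.

0.26 m/day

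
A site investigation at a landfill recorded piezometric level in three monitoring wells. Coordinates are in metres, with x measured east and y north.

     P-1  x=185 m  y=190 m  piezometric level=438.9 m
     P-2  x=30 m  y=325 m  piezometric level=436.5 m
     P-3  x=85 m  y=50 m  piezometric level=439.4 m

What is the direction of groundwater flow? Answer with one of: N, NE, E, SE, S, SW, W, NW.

With h = a·x + b·y + c and P-1 as origin, the differences give:
  (-155)·a + 135·b = -2.4
  (-100)·a + (-140)·b = +0.5
Eliminate b (×(-140) and ×135, subtract): 35200·a = 268.50 → a = ∂h/∂x = +0.007628
Back-substitute: b = ∂h/∂y = -0.009020.
Flow = −∇h = (-0.007628 east, +0.009020 north), which points northwest.

NW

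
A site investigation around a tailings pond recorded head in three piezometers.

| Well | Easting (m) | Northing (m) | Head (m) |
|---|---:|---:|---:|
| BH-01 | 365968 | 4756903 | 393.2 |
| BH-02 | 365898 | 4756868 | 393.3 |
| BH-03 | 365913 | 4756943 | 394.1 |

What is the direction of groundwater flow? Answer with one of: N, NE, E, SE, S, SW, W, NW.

Taking BH-01 as reference: BH-02−BH-01 = (-70, -35, +0.1); BH-03−BH-01 = (-55, 40, +0.9).
Determinant of the coordinate differences = (-70)·40 − (-55)·(-35) = -4725.
∂h/∂x = [(+0.1)·40 − (+0.9)·(-35)] / -4725 = -0.007513
∂h/∂y = [(-70)·(+0.9) − (-55)·(+0.1)] / -4725 = +0.01217
Flow = −∇h = (+0.007513 east, -0.01217 north), which points southeast.

SE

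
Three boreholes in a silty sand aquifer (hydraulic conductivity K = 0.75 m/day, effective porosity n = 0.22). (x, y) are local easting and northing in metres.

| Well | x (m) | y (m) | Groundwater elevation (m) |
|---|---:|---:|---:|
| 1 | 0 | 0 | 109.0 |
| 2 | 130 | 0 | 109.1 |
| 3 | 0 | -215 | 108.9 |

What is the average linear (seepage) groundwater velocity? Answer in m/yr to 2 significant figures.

1.1 m/yr

∂h/∂x = (109.1 − 109.0) / (130 − 0) = +0.0007692
∂h/∂y = (108.9 − 109.0) / (-215 − 0) = +0.0004651
|∇h| = √(0.0007692² + 0.0004651²) = 0.0008989
Seepage velocity v = K·i/n = 0.75 × 0.0008989 / 0.22 = 0.003064 m/day = 1.119 m/yr.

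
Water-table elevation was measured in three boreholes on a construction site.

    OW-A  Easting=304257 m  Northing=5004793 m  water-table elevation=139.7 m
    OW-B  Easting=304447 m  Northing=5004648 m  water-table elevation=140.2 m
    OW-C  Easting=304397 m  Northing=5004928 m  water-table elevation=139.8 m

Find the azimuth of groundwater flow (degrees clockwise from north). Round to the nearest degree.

302°

Taking OW-A as reference: OW-B−OW-A = (190, -145, +0.5); OW-C−OW-A = (140, 135, +0.1).
Solve a·Δx + b·Δy = Δh: det = 190·135 − 140·(-145) = 45950.
∂h/∂x = [(+0.5)·135 − (+0.1)·(-145)] / 45950 = +0.001785
∂h/∂y = [190·(+0.1) − 140·(+0.5)] / 45950 = -0.001110
Flow direction (−∇h) has components (-0.001785 E, +0.001110 N).
Azimuth = atan2(E, N) = atan2(-0.001785, +0.001110) = 301.9° ≈ 302°.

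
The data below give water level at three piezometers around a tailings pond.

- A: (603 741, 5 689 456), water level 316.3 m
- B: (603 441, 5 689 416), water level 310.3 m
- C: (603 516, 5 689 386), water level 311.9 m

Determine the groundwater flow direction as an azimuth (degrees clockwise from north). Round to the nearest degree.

277°

Differences from A: to B (Δx, Δy, Δh) = (-300, -40, -6.0); to C = (-225, -70, -4.4).
Solve a·Δx + b·Δy = Δh: det = (-300)·(-70) − (-225)·(-40) = 12000.
∂h/∂x = [(-6.0)·(-70) − (-4.4)·(-40)] / 12000 = +0.02033
∂h/∂y = [(-300)·(-4.4) − (-225)·(-6.0)] / 12000 = -0.002500
Flow direction (−∇h) has components (-0.02033 E, +0.002500 N).
Azimuth = atan2(E, N) = atan2(-0.02033, +0.002500) = 277.0° ≈ 277°.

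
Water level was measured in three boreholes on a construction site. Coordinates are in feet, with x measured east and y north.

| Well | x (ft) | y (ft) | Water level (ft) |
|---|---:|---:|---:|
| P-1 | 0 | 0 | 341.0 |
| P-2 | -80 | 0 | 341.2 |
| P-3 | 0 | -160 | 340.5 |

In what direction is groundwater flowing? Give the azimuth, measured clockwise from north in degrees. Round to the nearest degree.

141°

∂h/∂x = (341.2 − 341.0) / (-80 − 0) = -0.002500
∂h/∂y = (340.5 − 341.0) / (-160 − 0) = +0.003125
Flow direction (−∇h) has components (+0.002500 E, -0.003125 N).
Azimuth = atan2(E, N) = atan2(+0.002500, -0.003125) = 141.3° ≈ 141°.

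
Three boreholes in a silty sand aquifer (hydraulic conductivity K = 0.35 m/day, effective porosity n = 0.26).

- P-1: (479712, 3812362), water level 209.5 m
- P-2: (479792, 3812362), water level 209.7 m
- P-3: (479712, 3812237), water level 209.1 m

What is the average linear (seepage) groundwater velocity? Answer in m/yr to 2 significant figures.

∂h/∂x = (209.7 − 209.5) / (479792 − 479712) = +0.002500
∂h/∂y = (209.1 − 209.5) / (3812237 − 3812362) = +0.003200
|∇h| = √(0.002500² + 0.003200²) = 0.004061
Seepage velocity v = K·i/n = 0.35 × 0.004061 / 0.26 = 0.005467 m/day = 1.997 m/yr.

2.0 m/yr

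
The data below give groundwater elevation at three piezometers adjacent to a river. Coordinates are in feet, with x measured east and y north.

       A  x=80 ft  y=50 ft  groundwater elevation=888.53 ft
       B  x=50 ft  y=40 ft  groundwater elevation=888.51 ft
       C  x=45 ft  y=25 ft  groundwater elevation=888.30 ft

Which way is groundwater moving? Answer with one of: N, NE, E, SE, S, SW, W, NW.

S

Differences from A: to B (Δx, Δy, Δh) = (-30, -10, -0.02); to C = (-35, -25, -0.23).
Determinant of the coordinate differences = (-30)·(-25) − (-35)·(-10) = 400.
∂h/∂x = [(-0.02)·(-25) − (-0.23)·(-10)] / 400 = -0.004500
∂h/∂y = [(-30)·(-0.23) − (-35)·(-0.02)] / 400 = +0.01550
Flow = −∇h = (+0.004500 east, -0.01550 north), which points south.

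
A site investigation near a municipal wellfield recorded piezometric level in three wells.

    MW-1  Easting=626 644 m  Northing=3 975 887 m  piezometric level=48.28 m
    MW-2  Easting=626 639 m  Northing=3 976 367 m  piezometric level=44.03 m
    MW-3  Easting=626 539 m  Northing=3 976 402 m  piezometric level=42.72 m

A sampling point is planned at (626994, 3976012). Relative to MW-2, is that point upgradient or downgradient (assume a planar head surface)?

upgradient

Differences from MW-1: to MW-2 (Δx, Δy, Δh) = (-5, 480, -4.25); to MW-3 = (-105, 515, -5.56).
Determinant of the coordinate differences = (-5)·515 − (-105)·480 = 47825.
∂h/∂x = [(-4.25)·515 − (-5.56)·480] / 47825 = +0.01004
∂h/∂y = [(-5)·(-5.56) − (-105)·(-4.25)] / 47825 = -0.008750
Head at (626994, 3976012) = 48.28 + (+0.01004)·(350) + (-0.008750)·(125) = 50.70 m.
That is higher than the 44.03 m at MW-2, so the point is upgradient.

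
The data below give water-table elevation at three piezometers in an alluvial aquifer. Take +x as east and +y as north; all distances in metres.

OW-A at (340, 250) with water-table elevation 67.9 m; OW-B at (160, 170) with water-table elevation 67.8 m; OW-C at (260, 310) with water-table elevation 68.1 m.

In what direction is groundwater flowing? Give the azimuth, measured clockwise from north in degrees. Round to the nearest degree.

Differences from OW-A: to OW-B (Δx, Δy, Δh) = (-180, -80, -0.1); to OW-C = (-80, 60, +0.2).
Solve a·Δx + b·Δy = Δh: det = (-180)·60 − (-80)·(-80) = -17200.
∂h/∂x = [(-0.1)·60 − (+0.2)·(-80)] / -17200 = -0.0005814
∂h/∂y = [(-180)·(+0.2) − (-80)·(-0.1)] / -17200 = +0.002558
Flow direction (−∇h) has components (+0.0005814 E, -0.002558 N).
Azimuth = atan2(E, N) = atan2(+0.0005814, -0.002558) = 167.2° ≈ 167°.

167°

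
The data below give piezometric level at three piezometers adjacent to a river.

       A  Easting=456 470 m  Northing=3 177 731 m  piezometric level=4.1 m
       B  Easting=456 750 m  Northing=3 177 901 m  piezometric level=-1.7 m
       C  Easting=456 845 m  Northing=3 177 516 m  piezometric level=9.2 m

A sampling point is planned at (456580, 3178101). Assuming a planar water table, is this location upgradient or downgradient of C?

With h = a·x + b·y + c and A as origin, the differences give:
  280·a + 170·b = -5.8
  375·a + (-215)·b = +5.1
Eliminate b (×(-215) and ×170, subtract): -123950·a = 380.00 → a = ∂h/∂x = -0.003066
Back-substitute: b = ∂h/∂y = -0.02907.
Head at (456580, 3178101) = 4.1 + (-0.003066)·(110) + (-0.02907)·(370) = -6.99 m.
That is lower than the 9.2 m at C, so the point is downgradient.

downgradient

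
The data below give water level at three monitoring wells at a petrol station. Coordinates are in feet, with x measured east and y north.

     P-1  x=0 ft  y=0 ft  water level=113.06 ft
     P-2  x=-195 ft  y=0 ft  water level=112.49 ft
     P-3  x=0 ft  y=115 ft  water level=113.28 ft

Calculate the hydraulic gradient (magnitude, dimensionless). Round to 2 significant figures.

0.0035

∂h/∂x = (112.49 − 113.06) / (-195 − 0) = +0.002923
∂h/∂y = (113.28 − 113.06) / (115 − 0) = +0.001913
|∇h| = √(0.002923² + 0.001913²) = 0.003493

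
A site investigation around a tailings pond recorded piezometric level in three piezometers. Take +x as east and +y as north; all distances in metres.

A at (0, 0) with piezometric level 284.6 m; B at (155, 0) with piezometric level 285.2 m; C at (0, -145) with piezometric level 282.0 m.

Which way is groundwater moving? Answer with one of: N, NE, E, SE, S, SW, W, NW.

∂h/∂x = (285.2 − 284.6) / (155 − 0) = +0.003871
∂h/∂y = (282.0 − 284.6) / (-145 − 0) = +0.01793
Flow = −∇h = (-0.003871 east, -0.01793 north), which points south.

S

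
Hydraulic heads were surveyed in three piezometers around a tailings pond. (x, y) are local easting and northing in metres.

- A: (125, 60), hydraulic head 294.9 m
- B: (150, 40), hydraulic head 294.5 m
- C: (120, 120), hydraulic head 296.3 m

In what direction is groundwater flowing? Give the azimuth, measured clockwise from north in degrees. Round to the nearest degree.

Taking A as reference: B−A = (25, -20, -0.4); C−A = (-5, 60, +1.4).
Determinant of the coordinate differences = 25·60 − (-5)·(-20) = 1400.
∂h/∂x = [(-0.4)·60 − (+1.4)·(-20)] / 1400 = +0.002857
∂h/∂y = [25·(+1.4) − (-5)·(-0.4)] / 1400 = +0.02357
Flow direction (−∇h) has components (-0.002857 E, -0.02357 N).
Azimuth = atan2(E, N) = atan2(-0.002857, -0.02357) = 186.9° ≈ 187°.

187°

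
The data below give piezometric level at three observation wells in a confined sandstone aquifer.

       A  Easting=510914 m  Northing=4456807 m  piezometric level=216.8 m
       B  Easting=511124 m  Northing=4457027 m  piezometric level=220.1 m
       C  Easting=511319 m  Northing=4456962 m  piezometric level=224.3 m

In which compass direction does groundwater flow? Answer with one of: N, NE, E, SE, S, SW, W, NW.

W

Differences from A: to B (Δx, Δy, Δh) = (210, 220, +3.3); to C = (405, 155, +7.5).
Determinant of the coordinate differences = 210·155 − 405·220 = -56550.
∂h/∂x = [(+3.3)·155 − (+7.5)·220] / -56550 = +0.02013
∂h/∂y = [210·(+7.5) − 405·(+3.3)] / -56550 = -0.004218
Flow = −∇h = (-0.02013 east, +0.004218 north), which points west.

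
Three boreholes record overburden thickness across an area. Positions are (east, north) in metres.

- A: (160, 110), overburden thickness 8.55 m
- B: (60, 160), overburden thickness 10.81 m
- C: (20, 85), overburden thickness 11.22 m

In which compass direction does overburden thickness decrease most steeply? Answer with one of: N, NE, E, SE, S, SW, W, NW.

With d = a·x + b·y + c and A as origin, the differences give:
  (-100)·a + 50·b = +2.26
  (-140)·a + (-25)·b = +2.67
Eliminate b (×(-25) and ×50, subtract): 9500·a = -190.000 → a = ∂d/∂x = -0.02000
Back-substitute: b = ∂d/∂y = +0.005200.
Steepest decrease is along −∇f = (+0.02000 E, -0.005200 N) → east.

E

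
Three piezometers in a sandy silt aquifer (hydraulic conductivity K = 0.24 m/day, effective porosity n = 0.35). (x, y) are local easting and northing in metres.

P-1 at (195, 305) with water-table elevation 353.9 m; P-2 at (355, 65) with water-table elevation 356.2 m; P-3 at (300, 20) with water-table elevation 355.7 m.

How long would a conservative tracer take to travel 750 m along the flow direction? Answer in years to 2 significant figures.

Taking P-1 as reference: P-2−P-1 = (160, -240, +2.3); P-3−P-1 = (105, -285, +1.8).
Solve a·Δx + b·Δy = Δh: det = 160·(-285) − 105·(-240) = -20400.
∂h/∂x = [(+2.3)·(-285) − (+1.8)·(-240)] / -20400 = +0.01096
∂h/∂y = [160·(+1.8) − 105·(+2.3)] / -20400 = -0.002279
|∇h| = √(0.01096² + -0.002279²) = 0.01119
Seepage velocity v = K·i/n = 0.24 × 0.01119 / 0.35 = 0.007673 m/day.
t = 750 / 0.007673 = 9.775e+04 days = 268 years.

270 years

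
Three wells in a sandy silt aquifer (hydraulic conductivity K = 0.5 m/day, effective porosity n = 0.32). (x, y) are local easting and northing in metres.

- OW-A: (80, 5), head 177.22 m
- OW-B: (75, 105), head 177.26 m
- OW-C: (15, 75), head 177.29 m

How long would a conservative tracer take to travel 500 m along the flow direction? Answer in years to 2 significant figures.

With h = a·x + b·y + c and OW-A as origin, the differences give:
  (-5)·a + 100·b = +0.04
  (-65)·a + 70·b = +0.07
Eliminate b (×70 and ×100, subtract): 6150·a = -4.200 → a = ∂h/∂x = -0.0006829
Back-substitute: b = ∂h/∂y = +0.0003659.
|∇h| = √(-0.0006829² + 0.0003659²) = 0.0007747
Seepage velocity v = K·i/n = 0.5 × 0.0007747 / 0.32 = 0.00121 m/day.
t = 500 / 0.00121 = 4.132e+05 days = 1.13e+03 years.

1100 years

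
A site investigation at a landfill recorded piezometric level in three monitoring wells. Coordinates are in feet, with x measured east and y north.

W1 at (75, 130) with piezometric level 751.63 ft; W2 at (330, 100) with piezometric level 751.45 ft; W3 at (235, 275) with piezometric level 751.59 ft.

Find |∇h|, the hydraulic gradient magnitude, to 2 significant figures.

Differences from W1: to W2 (Δx, Δy, Δh) = (255, -30, -0.18); to W3 = (160, 145, -0.04).
Solve a·Δx + b·Δy = Δh: det = 255·145 − 160·(-30) = 41775.
∂h/∂x = [(-0.18)·145 − (-0.04)·(-30)] / 41775 = -0.0006535
∂h/∂y = [255·(-0.04) − 160·(-0.18)] / 41775 = +0.0004452
|∇h| = √(-0.0006535² + 0.0004452²) = 0.0007907

0.00079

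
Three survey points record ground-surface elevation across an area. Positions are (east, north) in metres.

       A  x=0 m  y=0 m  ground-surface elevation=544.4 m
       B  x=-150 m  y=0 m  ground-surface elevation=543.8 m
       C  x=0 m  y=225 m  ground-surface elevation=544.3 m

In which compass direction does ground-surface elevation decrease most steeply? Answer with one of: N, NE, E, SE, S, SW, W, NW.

W

∂z/∂x = (543.8 − 544.4) / (-150 − 0) = +0.004000
∂z/∂y = (544.3 − 544.4) / (225 − 0) = -0.0004444
Steepest decrease is along −∇f = (-0.004000 E, +0.0004444 N) → west.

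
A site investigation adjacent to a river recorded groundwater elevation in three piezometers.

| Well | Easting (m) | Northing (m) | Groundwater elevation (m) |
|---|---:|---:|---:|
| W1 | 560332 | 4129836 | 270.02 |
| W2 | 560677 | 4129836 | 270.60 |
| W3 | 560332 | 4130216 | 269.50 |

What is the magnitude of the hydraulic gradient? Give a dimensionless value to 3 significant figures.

0.00217

∂h/∂x = (270.60 − 270.02) / (560677 − 560332) = +0.001681
∂h/∂y = (269.50 − 270.02) / (4130216 − 4129836) = -0.001368
|∇h| = √(0.001681² + -0.001368²) = 0.002167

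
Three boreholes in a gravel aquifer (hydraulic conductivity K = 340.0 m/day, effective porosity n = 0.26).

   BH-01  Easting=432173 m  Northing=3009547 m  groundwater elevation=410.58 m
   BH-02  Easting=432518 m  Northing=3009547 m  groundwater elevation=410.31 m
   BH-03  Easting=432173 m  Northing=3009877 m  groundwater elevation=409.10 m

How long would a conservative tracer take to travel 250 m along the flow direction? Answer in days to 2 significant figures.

42 days

∂h/∂x = (410.31 − 410.58) / (432518 − 432173) = -0.0007826
∂h/∂y = (409.10 − 410.58) / (3009877 − 3009547) = -0.004485
|∇h| = √(-0.0007826² + -0.004485²) = 0.004553
Seepage velocity v = K·i/n = 340.0 × 0.004553 / 0.26 = 5.954 m/day.
t = 250 / 5.954 = 41.99 days.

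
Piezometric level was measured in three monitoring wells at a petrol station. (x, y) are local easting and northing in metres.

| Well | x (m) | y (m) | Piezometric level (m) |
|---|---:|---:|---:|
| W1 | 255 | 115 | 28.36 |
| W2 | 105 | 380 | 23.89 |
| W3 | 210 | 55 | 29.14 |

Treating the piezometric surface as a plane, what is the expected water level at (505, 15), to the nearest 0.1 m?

With h = a·x + b·y + c and W1 as origin, the differences give:
  (-150)·a + 265·b = -4.47
  (-45)·a + (-60)·b = +0.78
Eliminate b (×(-60) and ×265, subtract): 20925·a = 61.500 → a = ∂h/∂x = +0.002939
Back-substitute: b = ∂h/∂y = -0.01520.
h(505, 15) = 28.36 + (+0.002939)·(250) + (-0.01520)·(-100) = 28.36 +0.735 +1.520 = 30.615 m.

30.6 m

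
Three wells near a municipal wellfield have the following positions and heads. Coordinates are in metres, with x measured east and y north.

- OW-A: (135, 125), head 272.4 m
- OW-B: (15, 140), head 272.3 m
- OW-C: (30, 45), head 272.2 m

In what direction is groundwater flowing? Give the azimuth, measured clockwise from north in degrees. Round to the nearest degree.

219°

Taking OW-A as reference: OW-B−OW-A = (-120, 15, -0.1); OW-C−OW-A = (-105, -80, -0.2).
Determinant of the coordinate differences = (-120)·(-80) − (-105)·15 = 11175.
∂h/∂x = [(-0.1)·(-80) − (-0.2)·15] / 11175 = +0.0009843
∂h/∂y = [(-120)·(-0.2) − (-105)·(-0.1)] / 11175 = +0.001208
Flow direction (−∇h) has components (-0.0009843 E, -0.001208 N).
Azimuth = atan2(E, N) = atan2(-0.0009843, -0.001208) = 219.2° ≈ 219°.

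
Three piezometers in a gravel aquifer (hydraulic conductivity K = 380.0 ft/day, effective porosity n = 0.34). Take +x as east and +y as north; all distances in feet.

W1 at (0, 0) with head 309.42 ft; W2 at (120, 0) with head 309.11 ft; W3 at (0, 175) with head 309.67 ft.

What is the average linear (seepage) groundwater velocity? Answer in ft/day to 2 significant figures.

3.3 ft/day

∂h/∂x = (309.11 − 309.42) / (120 − 0) = -0.002583
∂h/∂y = (309.67 − 309.42) / (175 − 0) = +0.001429
|∇h| = √(-0.002583² + 0.001429²) = 0.002952
Seepage velocity v = K·i/n = 380.0 × 0.002952 / 0.34 = 3.299 ft/day.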